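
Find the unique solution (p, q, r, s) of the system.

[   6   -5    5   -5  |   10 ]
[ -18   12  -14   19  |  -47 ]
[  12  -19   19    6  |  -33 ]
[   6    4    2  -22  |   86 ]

(-5, 0, 3, -5)

Forward elimination on [A|b]:
R2 <- R2 - (-3)*R1:  [   0   -3    1    4  -17 ]
R3 <- R3 - (2)*R1:  [   0   -9    9   16  -53 ]
R4 <- R4 - (1)*R1:  [   0    9   -3  -17   76 ]
R3 <- R3 - (3)*R2:  [  0   0   6   4  -2 ]
R4 <- R4 - (-3)*R2:  [  0   0   0  -5  25 ]
Row echelon form:
[ 6  -5  5  -5  |   10 ]
[ 0  -3  1   4  |  -17 ]
[ 0   0  6   4  |   -2 ]
[ 0   0  0  -5  |   25 ]
Back-substitution:
s = (25) / -5 = -5
r = (-2 - (4)*(-5)) / 6 = 3
q = (-17 - (1)*(3) - (4)*(-5)) / -3 = 0
p = (10 - (-5)*(0) - (5)*(3) - (-5)*(-5)) / 6 = -5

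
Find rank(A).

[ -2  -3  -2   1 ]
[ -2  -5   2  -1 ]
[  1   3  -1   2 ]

Row reduction:
R2 <- R2 - (1)*R1:  [  0  -2   4  -2 ]
R3 <- R3 - (-1/2)*R1:  [   0  3/2   -2  5/2 ]
R3 <- R3 - (-3/4)*R2:  [ 0  0  1  1 ]
Row echelon form:
[ -2  -3  -2   1 ]
[  0  -2   4  -2 ]
[  0   0   1   1 ]
Nonzero rows / pivot columns: 3

rank(A) = 3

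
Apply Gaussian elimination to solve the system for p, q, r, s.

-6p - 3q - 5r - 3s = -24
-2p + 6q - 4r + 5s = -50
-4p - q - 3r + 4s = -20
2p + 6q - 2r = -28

Forward elimination on [A|b]:
R2 <- R2 - (1/3)*R1:  [    0     7  -7/3     6   -42 ]
R3 <- R3 - (2/3)*R1:  [   0    1  1/3    6   -4 ]
R4 <- R4 - (-1/3)*R1:  [     0      5  -11/3     -1    -36 ]
R3 <- R3 - (1/7)*R2:  [    0     0   2/3  36/7     2 ]
R4 <- R4 - (5/7)*R2:  [     0      0     -2  -37/7     -6 ]
R4 <- R4 - (-3)*R3:  [    0     0     0  71/7     0 ]
Row echelon form:
[ -6  -3    -5    -3  |  -24 ]
[  0   7  -7/3     6  |  -42 ]
[  0   0   2/3  36/7  |    2 ]
[  0   0     0  71/7  |    0 ]
Back-substitution:
s = (0) / (71/7) = 0
r = (2 - (36/7)*(0)) / (2/3) = 3
q = (-42 - (-7/3)*(3) - (6)*(0)) / 7 = -5
p = (-24 - (-3)*(-5) - (-5)*(3) - (-3)*(0)) / -6 = 4

(4, -5, 3, 0)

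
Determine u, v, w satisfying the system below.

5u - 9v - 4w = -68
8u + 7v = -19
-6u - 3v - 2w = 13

Forward elimination on [A|b]:
R2 <- R2 - (8/5)*R1:  [     0  107/5   32/5  449/5 ]
R3 <- R3 - (-6/5)*R1:  [      0   -69/5   -34/5  -343/5 ]
R3 <- R3 - (-69/107)*R2:  [         0          0   -286/107  -1144/107 ]
Row echelon form:
[ 5     -9        -4  |        -68 ]
[ 0  107/5      32/5  |      449/5 ]
[ 0      0  -286/107  |  -1144/107 ]
Back-substitution:
w = (-1144/107) / (-286/107) = 4
v = (449/5 - (32/5)*(4)) / (107/5) = 3
u = (-68 - (-9)*(3) - (-4)*(4)) / 5 = -5

(-5, 3, 4)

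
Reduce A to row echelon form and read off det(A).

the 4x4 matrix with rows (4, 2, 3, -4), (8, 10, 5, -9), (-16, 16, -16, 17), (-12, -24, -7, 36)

Forward elimination:
R2 <- R2 - (2)*R1:  [  0   6  -1  -1 ]
R3 <- R3 - (-4)*R1:  [  0  24  -4   1 ]
R4 <- R4 - (-3)*R1:  [   0  -18    2   24 ]
R3 <- R3 - (4)*R2:  [ 0  0  0  5 ]
R4 <- R4 - (-3)*R2:  [  0   0  -1  21 ]
R3 <-> R4   (pivot in column 3 was zero)
[ 4  2   3  -4 ]
[ 0  6  -1  -1 ]
[ 0  0  -1  21 ]
[ 0  0   0   5 ]
Upper-triangular form:
[ 4  2   3  -4 ]
[ 0  6  -1  -1 ]
[ 0  0  -1  21 ]
[ 0  0   0   5 ]
det(A) = (-1)^1 * (4) * (6) * (-1) * (5) = 120  (1 row swap -> sign -1)

det(A) = 120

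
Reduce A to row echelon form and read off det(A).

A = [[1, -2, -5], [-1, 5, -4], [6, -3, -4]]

Forward elimination:
R2 <- R2 - (-1)*R1:  [  0   3  -9 ]
R3 <- R3 - (6)*R1:  [  0   9  26 ]
R3 <- R3 - (3)*R2:  [  0   0  53 ]
Upper-triangular form:
[ 1  -2  -5 ]
[ 0   3  -9 ]
[ 0   0  53 ]
det(A) = (-1)^0 * (1) * (3) * (53) = 159  (0 row swaps -> sign +1)

det(A) = 159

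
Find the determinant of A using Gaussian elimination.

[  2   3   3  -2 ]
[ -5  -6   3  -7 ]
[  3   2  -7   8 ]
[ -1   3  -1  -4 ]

Forward elimination:
R2 <- R2 - (-5/2)*R1:  [    0   3/2  21/2   -12 ]
R3 <- R3 - (3/2)*R1:  [     0   -5/2  -23/2     11 ]
R4 <- R4 - (-1/2)*R1:  [   0  9/2  1/2   -5 ]
R3 <- R3 - (-5/3)*R2:  [  0   0   6  -9 ]
R4 <- R4 - (3)*R2:  [   0    0  -31   31 ]
R4 <- R4 - (-31/6)*R3:  [     0      0      0  -31/2 ]
Upper-triangular form:
[ 2    3     3     -2 ]
[ 0  3/2  21/2    -12 ]
[ 0    0     6     -9 ]
[ 0    0     0  -31/2 ]
det(A) = (-1)^0 * (2) * (3/2) * (6) * (-31/2) = -279  (0 row swaps -> sign +1)

det(A) = -279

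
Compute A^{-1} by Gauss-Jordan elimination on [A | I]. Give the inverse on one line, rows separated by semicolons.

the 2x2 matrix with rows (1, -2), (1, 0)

inverse = [0 1; -1/2 1/2]

Gauss-Jordan on [A | I]:
R2 <- R2 - (1)*R1:  [  0   2  |  -1   1 ]
R2 <- (1/2)*R2:  [    0     1  |  -1/2   1/2 ]
R1 <- R1 - (-2)*R2:  [ 1  0  |  0  1 ]
Right block of [I | A^{-1}] is the inverse:
[    0    1 ]
[ -1/2  1/2 ]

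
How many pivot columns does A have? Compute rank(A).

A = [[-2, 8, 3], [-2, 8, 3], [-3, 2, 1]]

Row reduction:
R2 <- R2 - (1)*R1:  [ 0  0  0 ]
R3 <- R3 - (3/2)*R1:  [    0   -10  -7/2 ]
R2 <-> R3   (pivot in column 2 was zero)
[ -2    8     3 ]
[  0  -10  -7/2 ]
[  0    0     0 ]
Row echelon form:
[ -2    8     3 ]
[  0  -10  -7/2 ]
[  0    0     0 ]
Nonzero rows / pivot columns: 2

rank(A) = 2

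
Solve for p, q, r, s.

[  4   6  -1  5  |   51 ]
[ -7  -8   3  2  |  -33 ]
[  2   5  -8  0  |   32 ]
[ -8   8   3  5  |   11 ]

Forward elimination on [A|b]:
R2 <- R2 - (-7/4)*R1:  [     0    5/2    5/4   43/4  225/4 ]
R3 <- R3 - (1/2)*R1:  [     0      2  -15/2   -5/2   13/2 ]
R4 <- R4 - (-2)*R1:  [   0   20    1   15  113 ]
R3 <- R3 - (4/5)*R2:  [       0        0    -17/2  -111/10    -77/2 ]
R4 <- R4 - (8)*R2:  [    0     0    -9   -71  -337 ]
R4 <- R4 - (18/17)*R3:  [        0         0         0  -5036/85  -5036/17 ]
Row echelon form:
[ 4    6     -1         5  |        51 ]
[ 0  5/2    5/4      43/4  |     225/4 ]
[ 0    0  -17/2   -111/10  |     -77/2 ]
[ 0    0      0  -5036/85  |  -5036/17 ]
Back-substitution:
s = (-5036/17) / (-5036/85) = 5
r = (-77/2 - (-111/10)*(5)) / (-17/2) = -2
q = (225/4 - (5/4)*(-2) - (43/4)*(5)) / (5/2) = 2
p = (51 - (6)*(2) - (-1)*(-2) - (5)*(5)) / 4 = 3

(3, 2, -2, 5)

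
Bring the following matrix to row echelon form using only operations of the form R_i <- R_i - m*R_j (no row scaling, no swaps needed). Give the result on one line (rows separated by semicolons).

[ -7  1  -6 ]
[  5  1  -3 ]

REF = [-7 1 -6; 0 12/7 -51/7]

Forward elimination:
R2 <- R2 - (-5/7)*R1:  [     0   12/7  -51/7 ]
Row echelon form:
[ -7     1     -6 ]
[  0  12/7  -51/7 ]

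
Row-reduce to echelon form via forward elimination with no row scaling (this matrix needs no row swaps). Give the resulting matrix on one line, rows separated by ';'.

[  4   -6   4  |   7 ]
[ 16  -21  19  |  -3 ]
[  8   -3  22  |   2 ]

Forward elimination:
R2 <- R2 - (4)*R1:  [   0    3    3  -31 ]
R3 <- R3 - (2)*R1:  [   0    9   14  -12 ]
R3 <- R3 - (3)*R2:  [  0   0   5  81 ]
Row echelon form:
[ 4  -6  4  |    7 ]
[ 0   3  3  |  -31 ]
[ 0   0  5  |   81 ]

REF = [4 -6 4 7; 0 3 3 -31; 0 0 5 81]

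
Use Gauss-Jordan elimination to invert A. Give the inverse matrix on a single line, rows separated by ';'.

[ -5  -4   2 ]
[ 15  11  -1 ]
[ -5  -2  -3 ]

inverse = [-7/5 -16/25 -18/25; 2 1 1; 1 2/5 1/5]

Gauss-Jordan on [A | I]:
R1 <- (1/-5)*R1:  [    1   4/5  -2/5  |  -1/5     0     0 ]
R2 <- R2 - (15)*R1:  [  0  -1   5  |   3   1   0 ]
R3 <- R3 - (-5)*R1:  [  0   2  -5  |  -1   0   1 ]
R2 <- (1/-1)*R2:  [  0   1  -5  |  -3  -1   0 ]
R1 <- R1 - (4/5)*R2:  [    1     0  18/5  |  11/5   4/5     0 ]
R3 <- R3 - (2)*R2:  [ 0  0  5  |  5  2  1 ]
R3 <- (1/5)*R3:  [   0    0    1  |    1  2/5  1/5 ]
R1 <- R1 - (18/5)*R3:  [      1       0       0  |    -7/5  -16/25  -18/25 ]
R2 <- R2 - (-5)*R3:  [ 0  1  0  |  2  1  1 ]
Right block of [I | A^{-1}] is the inverse:
[ -7/5  -16/25  -18/25 ]
[    2       1       1 ]
[    1     2/5     1/5 ]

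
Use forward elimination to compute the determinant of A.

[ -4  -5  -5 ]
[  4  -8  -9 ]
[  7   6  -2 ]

Forward elimination:
R2 <- R2 - (-1)*R1:  [   0  -13  -14 ]
R3 <- R3 - (-7/4)*R1:  [     0  -11/4  -43/4 ]
R3 <- R3 - (11/52)*R2:  [       0        0  -405/52 ]
Upper-triangular form:
[ -4   -5       -5 ]
[  0  -13      -14 ]
[  0    0  -405/52 ]
det(A) = (-1)^0 * (-4) * (-13) * (-405/52) = -405  (0 row swaps -> sign +1)

det(A) = -405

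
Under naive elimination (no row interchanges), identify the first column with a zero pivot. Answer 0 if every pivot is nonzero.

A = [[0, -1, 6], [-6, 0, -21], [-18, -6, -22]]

Naive forward elimination:
Pivot entry (1,1) is zero but row 2 has -6 in column 1 -> naive elimination stops; a row interchange (e.g. R1 <-> R2) would be required here.

first zero-pivot column = 1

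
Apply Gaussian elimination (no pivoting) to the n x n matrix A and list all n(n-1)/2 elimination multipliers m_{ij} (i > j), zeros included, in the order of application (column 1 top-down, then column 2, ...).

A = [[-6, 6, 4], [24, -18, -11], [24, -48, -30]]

Forward elimination:
R2 <- R2 - (-4)*R1:  [ 0  6  5 ]
R3 <- R3 - (-4)*R1:  [   0  -24  -14 ]
R3 <- R3 - (-4)*R2:  [ 0  0  6 ]
Multipliers (in order of application): m_{21} = -4, m_{31} = -4, m_{32} = -4

multipliers: -4, -4, -4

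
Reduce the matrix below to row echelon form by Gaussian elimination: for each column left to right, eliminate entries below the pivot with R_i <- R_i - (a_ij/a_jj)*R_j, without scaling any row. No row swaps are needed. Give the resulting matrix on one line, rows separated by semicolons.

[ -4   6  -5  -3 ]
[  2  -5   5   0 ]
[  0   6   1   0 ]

REF = [-4 6 -5 -3; 0 -2 5/2 -3/2; 0 0 17/2 -9/2]

Forward elimination:
R2 <- R2 - (-1/2)*R1:  [    0    -2   5/2  -3/2 ]
R3 <- R3 - (-3)*R2:  [    0     0  17/2  -9/2 ]
Row echelon form:
[ -4   6    -5    -3 ]
[  0  -2   5/2  -3/2 ]
[  0   0  17/2  -9/2 ]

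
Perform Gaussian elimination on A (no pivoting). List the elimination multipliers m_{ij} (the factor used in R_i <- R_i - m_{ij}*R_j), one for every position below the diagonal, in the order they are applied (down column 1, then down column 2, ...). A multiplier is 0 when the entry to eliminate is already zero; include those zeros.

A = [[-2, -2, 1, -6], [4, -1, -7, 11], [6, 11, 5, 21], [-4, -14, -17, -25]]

Forward elimination:
R2 <- R2 - (-2)*R1:  [  0  -5  -5  -1 ]
R3 <- R3 - (-3)*R1:  [ 0  5  8  3 ]
R4 <- R4 - (2)*R1:  [   0  -10  -19  -13 ]
R3 <- R3 - (-1)*R2:  [ 0  0  3  2 ]
R4 <- R4 - (2)*R2:  [   0    0   -9  -11 ]
R4 <- R4 - (-3)*R3:  [  0   0   0  -5 ]
Multipliers (in order of application): m_{21} = -2, m_{31} = -3, m_{41} = 2, m_{32} = -1, m_{42} = 2, m_{43} = -3

multipliers: -2, -3, 2, -1, 2, -3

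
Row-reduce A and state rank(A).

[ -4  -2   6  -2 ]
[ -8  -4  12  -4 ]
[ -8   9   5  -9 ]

Row reduction:
R2 <- R2 - (2)*R1:  [ 0  0  0  0 ]
R3 <- R3 - (2)*R1:  [  0  13  -7  -5 ]
R2 <-> R3   (pivot in column 2 was zero)
[ -4  -2   6  -2 ]
[  0  13  -7  -5 ]
[  0   0   0   0 ]
Row echelon form:
[ -4  -2   6  -2 ]
[  0  13  -7  -5 ]
[  0   0   0   0 ]
Nonzero rows / pivot columns: 2

rank(A) = 2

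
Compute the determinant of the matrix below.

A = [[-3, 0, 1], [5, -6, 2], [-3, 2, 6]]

Forward elimination:
R2 <- R2 - (-5/3)*R1:  [    0    -6  11/3 ]
R3 <- R3 - (1)*R1:  [ 0  2  5 ]
R3 <- R3 - (-1/3)*R2:  [    0     0  56/9 ]
Upper-triangular form:
[ -3   0     1 ]
[  0  -6  11/3 ]
[  0   0  56/9 ]
det(A) = (-1)^0 * (-3) * (-6) * (56/9) = 112  (0 row swaps -> sign +1)

det(A) = 112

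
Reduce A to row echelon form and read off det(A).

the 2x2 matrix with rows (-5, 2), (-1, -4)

Forward elimination:
R2 <- R2 - (1/5)*R1:  [     0  -22/5 ]
Upper-triangular form:
[ -5      2 ]
[  0  -22/5 ]
det(A) = (-1)^0 * (-5) * (-22/5) = 22  (0 row swaps -> sign +1)

det(A) = 22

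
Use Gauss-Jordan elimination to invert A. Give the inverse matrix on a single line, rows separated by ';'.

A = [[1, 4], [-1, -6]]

Gauss-Jordan on [A | I]:
R2 <- R2 - (-1)*R1:  [  0  -2  |   1   1 ]
R2 <- (1/-2)*R2:  [    0     1  |  -1/2  -1/2 ]
R1 <- R1 - (4)*R2:  [ 1  0  |  3  2 ]
Right block of [I | A^{-1}] is the inverse:
[    3     2 ]
[ -1/2  -1/2 ]

inverse = [3 2; -1/2 -1/2]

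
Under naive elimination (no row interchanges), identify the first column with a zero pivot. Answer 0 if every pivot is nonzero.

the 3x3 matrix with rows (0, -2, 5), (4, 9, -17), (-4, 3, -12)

first zero-pivot column = 1

Naive forward elimination:
Pivot entry (1,1) is zero but row 2 has 4 in column 1 -> naive elimination stops; a row interchange (e.g. R1 <-> R2) would be required here.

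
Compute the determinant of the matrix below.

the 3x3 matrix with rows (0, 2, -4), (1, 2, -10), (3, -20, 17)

det(A) = 10

Forward elimination:
R1 <-> R2   (pivot in column 1 was zero)
[ 1    2  -10 ]
[ 0    2   -4 ]
[ 3  -20   17 ]
R3 <- R3 - (3)*R1:  [   0  -26   47 ]
R3 <- R3 - (-13)*R2:  [  0   0  -5 ]
Upper-triangular form:
[ 1  2  -10 ]
[ 0  2   -4 ]
[ 0  0   -5 ]
det(A) = (-1)^1 * (1) * (2) * (-5) = 10  (1 row swap -> sign -1)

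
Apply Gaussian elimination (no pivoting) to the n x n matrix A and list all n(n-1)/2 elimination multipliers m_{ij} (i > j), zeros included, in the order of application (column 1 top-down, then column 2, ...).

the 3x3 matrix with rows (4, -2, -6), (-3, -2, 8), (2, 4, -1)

multipliers: -3/4, 1/2, -10/7

Forward elimination:
R2 <- R2 - (-3/4)*R1:  [    0  -7/2   7/2 ]
R3 <- R3 - (1/2)*R1:  [ 0  5  2 ]
R3 <- R3 - (-10/7)*R2:  [ 0  0  7 ]
Multipliers (in order of application): m_{21} = -3/4, m_{31} = 1/2, m_{32} = -10/7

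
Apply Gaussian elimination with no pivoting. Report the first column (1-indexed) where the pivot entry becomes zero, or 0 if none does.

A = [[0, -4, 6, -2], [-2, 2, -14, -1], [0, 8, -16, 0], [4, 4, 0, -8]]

Naive forward elimination:
Pivot entry (1,1) is zero but row 2 has -2 in column 1 -> naive elimination stops; a row interchange (e.g. R1 <-> R2) would be required here.

first zero-pivot column = 1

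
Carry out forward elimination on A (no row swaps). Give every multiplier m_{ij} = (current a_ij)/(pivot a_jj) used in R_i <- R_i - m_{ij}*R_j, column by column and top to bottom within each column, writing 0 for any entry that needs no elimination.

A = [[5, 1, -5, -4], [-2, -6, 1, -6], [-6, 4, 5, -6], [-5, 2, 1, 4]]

Forward elimination:
R2 <- R2 - (-2/5)*R1:  [     0  -28/5     -1  -38/5 ]
R3 <- R3 - (-6/5)*R1:  [     0   26/5     -1  -54/5 ]
R4 <- R4 - (-1)*R1:  [  0   3  -4   0 ]
R3 <- R3 - (-13/14)*R2:  [      0       0  -27/14  -125/7 ]
R4 <- R4 - (-15/28)*R2:  [       0        0  -127/28   -57/14 ]
R4 <- R4 - (127/54)*R3:  [       0        0        0  1024/27 ]
Multipliers (in order of application): m_{21} = -2/5, m_{31} = -6/5, m_{41} = -1, m_{32} = -13/14, m_{42} = -15/28, m_{43} = 127/54

multipliers: -2/5, -6/5, -1, -13/14, -15/28, 127/54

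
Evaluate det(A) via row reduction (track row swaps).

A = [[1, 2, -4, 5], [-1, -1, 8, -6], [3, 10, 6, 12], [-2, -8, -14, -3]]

Forward elimination:
R2 <- R2 - (-1)*R1:  [  0   1   4  -1 ]
R3 <- R3 - (3)*R1:  [  0   4  18  -3 ]
R4 <- R4 - (-2)*R1:  [   0   -4  -22    7 ]
R3 <- R3 - (4)*R2:  [ 0  0  2  1 ]
R4 <- R4 - (-4)*R2:  [  0   0  -6   3 ]
R4 <- R4 - (-3)*R3:  [ 0  0  0  6 ]
Upper-triangular form:
[ 1  2  -4   5 ]
[ 0  1   4  -1 ]
[ 0  0   2   1 ]
[ 0  0   0   6 ]
det(A) = (-1)^0 * (1) * (1) * (2) * (6) = 12  (0 row swaps -> sign +1)

det(A) = 12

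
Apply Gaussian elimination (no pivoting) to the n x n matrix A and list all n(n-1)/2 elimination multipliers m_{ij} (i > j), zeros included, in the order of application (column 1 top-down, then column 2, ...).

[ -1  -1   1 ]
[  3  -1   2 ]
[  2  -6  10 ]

multipliers: -3, -2, 2

Forward elimination:
R2 <- R2 - (-3)*R1:  [  0  -4   5 ]
R3 <- R3 - (-2)*R1:  [  0  -8  12 ]
R3 <- R3 - (2)*R2:  [ 0  0  2 ]
Multipliers (in order of application): m_{21} = -3, m_{31} = -2, m_{32} = 2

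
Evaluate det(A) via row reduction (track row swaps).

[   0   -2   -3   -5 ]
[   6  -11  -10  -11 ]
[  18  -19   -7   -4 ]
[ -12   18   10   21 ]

Forward elimination:
R1 <-> R2   (pivot in column 1 was zero)
[   6  -11  -10  -11 ]
[   0   -2   -3   -5 ]
[  18  -19   -7   -4 ]
[ -12   18   10   21 ]
R3 <- R3 - (3)*R1:  [  0  14  23  29 ]
R4 <- R4 - (-2)*R1:  [   0   -4  -10   -1 ]
R3 <- R3 - (-7)*R2:  [  0   0   2  -6 ]
R4 <- R4 - (2)*R2:  [  0   0  -4   9 ]
R4 <- R4 - (-2)*R3:  [  0   0   0  -3 ]
Upper-triangular form:
[ 6  -11  -10  -11 ]
[ 0   -2   -3   -5 ]
[ 0    0    2   -6 ]
[ 0    0    0   -3 ]
det(A) = (-1)^1 * (6) * (-2) * (2) * (-3) = -72  (1 row swap -> sign -1)

det(A) = -72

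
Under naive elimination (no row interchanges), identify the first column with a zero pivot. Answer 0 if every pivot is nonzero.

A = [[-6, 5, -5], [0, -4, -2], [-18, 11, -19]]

Naive forward elimination:
R3 <- R3 - (3)*R1:  [  0  -4  -4 ]
R3 <- R3 - (1)*R2:  [  0   0  -2 ]
All pivots nonzero; naive elimination completes without hitting a zero pivot.

first zero-pivot column = 0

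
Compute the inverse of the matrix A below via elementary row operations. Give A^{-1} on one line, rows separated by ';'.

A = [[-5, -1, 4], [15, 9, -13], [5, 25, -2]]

inverse = [-307/180 -49/90 23/180; 7/36 1/18 1/36; -11/6 -2/3 1/6]

Gauss-Jordan on [A | I]:
R1 <- (1/-5)*R1:  [    1   1/5  -4/5  |  -1/5     0     0 ]
R2 <- R2 - (15)*R1:  [  0   6  -1  |   3   1   0 ]
R3 <- R3 - (5)*R1:  [  0  24   2  |   1   0   1 ]
R2 <- (1/6)*R2:  [    0     1  -1/6  |   1/2   1/6     0 ]
R1 <- R1 - (1/5)*R2:  [      1       0  -23/30  |   -3/10   -1/30       0 ]
R3 <- R3 - (24)*R2:  [   0    0    6  |  -11   -4    1 ]
R3 <- (1/6)*R3:  [     0      0      1  |  -11/6   -2/3    1/6 ]
R1 <- R1 - (-23/30)*R3:  [        1         0         0  |  -307/180    -49/90    23/180 ]
R2 <- R2 - (-1/6)*R3:  [    0     1     0  |  7/36  1/18  1/36 ]
Right block of [I | A^{-1}] is the inverse:
[ -307/180  -49/90  23/180 ]
[     7/36    1/18    1/36 ]
[    -11/6    -2/3     1/6 ]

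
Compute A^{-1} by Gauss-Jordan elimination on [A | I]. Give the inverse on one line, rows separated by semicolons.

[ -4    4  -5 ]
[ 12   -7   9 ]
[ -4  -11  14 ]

Gauss-Jordan on [A | I]:
R1 <- (1/-4)*R1:  [    1    -1   5/4  |  -1/4     0     0 ]
R2 <- R2 - (12)*R1:  [  0   5  -6  |   3   1   0 ]
R3 <- R3 - (-4)*R1:  [   0  -15   19  |   -1    0    1 ]
R2 <- (1/5)*R2:  [    0     1  -6/5  |   3/5   1/5     0 ]
R1 <- R1 - (-1)*R2:  [    1     0  1/20  |  7/20   1/5     0 ]
R3 <- R3 - (-15)*R2:  [ 0  0  1  |  8  3  1 ]
R1 <- R1 - (1/20)*R3:  [     1      0      0  |  -1/20   1/20  -1/20 ]
R2 <- R2 - (-6/5)*R3:  [    0     1     0  |  51/5  19/5   6/5 ]
Right block of [I | A^{-1}] is the inverse:
[ -1/20  1/20  -1/20 ]
[  51/5  19/5    6/5 ]
[     8     3      1 ]

inverse = [-1/20 1/20 -1/20; 51/5 19/5 6/5; 8 3 1]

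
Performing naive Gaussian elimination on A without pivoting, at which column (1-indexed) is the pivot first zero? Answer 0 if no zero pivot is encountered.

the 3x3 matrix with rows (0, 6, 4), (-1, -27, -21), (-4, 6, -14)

first zero-pivot column = 1

Naive forward elimination:
Pivot entry (1,1) is zero but row 2 has -1 in column 1 -> naive elimination stops; a row interchange (e.g. R1 <-> R2) would be required here.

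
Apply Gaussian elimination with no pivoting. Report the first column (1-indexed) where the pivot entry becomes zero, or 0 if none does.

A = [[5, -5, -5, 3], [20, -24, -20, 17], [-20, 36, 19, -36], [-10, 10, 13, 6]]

Naive forward elimination:
R2 <- R2 - (4)*R1:  [  0  -4   0   5 ]
R3 <- R3 - (-4)*R1:  [   0   16   -1  -24 ]
R4 <- R4 - (-2)*R1:  [  0   0   3  12 ]
R3 <- R3 - (-4)*R2:  [  0   0  -1  -4 ]
R4 <- R4 - (-3)*R3:  [ 0  0  0  0 ]
Matrix at this point:
[ 5  -5  -5   3 ]
[ 0  -4   0   5 ]
[ 0   0  -1  -4 ]
[ 0   0   0   0 ]
Pivot entry (4,4) in the last row is zero and there are no rows below to swap with -> zero pivot in column 4 (A is singular).

first zero-pivot column = 4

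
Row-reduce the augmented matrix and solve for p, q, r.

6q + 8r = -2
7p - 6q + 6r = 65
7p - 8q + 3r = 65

(5, -3, 2)

Forward elimination on [A|b]:
R1 <-> R2   (pivot in column 1 was zero)
[ 7  -6  6  65 ]
[ 0   6  8  -2 ]
[ 7  -8  3  65 ]
R3 <- R3 - (1)*R1:  [  0  -2  -3   0 ]
R3 <- R3 - (-1/3)*R2:  [    0     0  -1/3  -2/3 ]
Row echelon form:
[ 7  -6     6  |    65 ]
[ 0   6     8  |    -2 ]
[ 0   0  -1/3  |  -2/3 ]
Back-substitution:
r = (-2/3) / (-1/3) = 2
q = (-2 - (8)*(2)) / 6 = -3
p = (65 - (-6)*(-3) - (6)*(2)) / 7 = 5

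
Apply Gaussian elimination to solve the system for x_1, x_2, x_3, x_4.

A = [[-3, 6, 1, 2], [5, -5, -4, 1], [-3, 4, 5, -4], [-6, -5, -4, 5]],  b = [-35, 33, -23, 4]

(3, -5, 2, 1)

Forward elimination on [A|b]:
R2 <- R2 - (-5/3)*R1:  [     0      5   -7/3   13/3  -76/3 ]
R3 <- R3 - (1)*R1:  [  0  -2   4  -6  12 ]
R4 <- R4 - (2)*R1:  [   0  -17   -6    1   74 ]
R3 <- R3 - (-2/5)*R2:  [      0       0   46/15  -64/15   28/15 ]
R4 <- R4 - (-17/5)*R2:  [       0        0  -209/15   236/15  -182/15 ]
R4 <- R4 - (-209/46)*R3:  [      0       0       0  -84/23  -84/23 ]
Row echelon form:
[ -3  6      1       2  |     -35 ]
[  0  5   -7/3    13/3  |   -76/3 ]
[  0  0  46/15  -64/15  |   28/15 ]
[  0  0      0  -84/23  |  -84/23 ]
Back-substitution:
x_4 = (-84/23) / (-84/23) = 1
x_3 = (28/15 - (-64/15)*(1)) / (46/15) = 2
x_2 = (-76/3 - (-7/3)*(2) - (13/3)*(1)) / 5 = -5
x_1 = (-35 - (6)*(-5) - (1)*(2) - (2)*(1)) / -3 = 3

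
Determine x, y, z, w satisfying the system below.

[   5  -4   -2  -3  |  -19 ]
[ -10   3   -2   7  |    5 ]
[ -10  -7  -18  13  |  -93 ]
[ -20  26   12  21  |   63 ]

(-4, 2, 3, -5)

Forward elimination on [A|b]:
R2 <- R2 - (-2)*R1:  [   0   -5   -6    1  -33 ]
R3 <- R3 - (-2)*R1:  [    0   -15   -22     7  -131 ]
R4 <- R4 - (-4)*R1:  [   0   10    4    9  -13 ]
R3 <- R3 - (3)*R2:  [   0    0   -4    4  -32 ]
R4 <- R4 - (-2)*R2:  [   0    0   -8   11  -79 ]
R4 <- R4 - (2)*R3:  [   0    0    0    3  -15 ]
Row echelon form:
[ 5  -4  -2  -3  |  -19 ]
[ 0  -5  -6   1  |  -33 ]
[ 0   0  -4   4  |  -32 ]
[ 0   0   0   3  |  -15 ]
Back-substitution:
w = (-15) / 3 = -5
z = (-32 - (4)*(-5)) / -4 = 3
y = (-33 - (-6)*(3) - (1)*(-5)) / -5 = 2
x = (-19 - (-4)*(2) - (-2)*(3) - (-3)*(-5)) / 5 = -4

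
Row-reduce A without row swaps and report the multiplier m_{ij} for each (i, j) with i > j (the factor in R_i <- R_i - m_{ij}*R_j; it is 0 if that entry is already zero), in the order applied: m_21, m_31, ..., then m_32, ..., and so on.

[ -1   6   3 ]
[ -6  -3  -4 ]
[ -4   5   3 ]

multipliers: 6, 4, 19/39

Forward elimination:
R2 <- R2 - (6)*R1:  [   0  -39  -22 ]
R3 <- R3 - (4)*R1:  [   0  -19   -9 ]
R3 <- R3 - (19/39)*R2:  [     0      0  67/39 ]
Multipliers (in order of application): m_{21} = 6, m_{31} = 4, m_{32} = 19/39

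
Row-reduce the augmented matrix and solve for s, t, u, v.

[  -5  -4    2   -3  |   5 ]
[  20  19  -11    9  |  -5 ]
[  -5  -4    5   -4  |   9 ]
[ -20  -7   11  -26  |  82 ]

Forward elimination on [A|b]:
R2 <- R2 - (-4)*R1:  [  0   3  -3  -3  15 ]
R3 <- R3 - (1)*R1:  [  0   0   3  -1   4 ]
R4 <- R4 - (4)*R1:  [   0    9    3  -14   62 ]
R4 <- R4 - (3)*R2:  [  0   0  12  -5  17 ]
R4 <- R4 - (4)*R3:  [  0   0   0  -1   1 ]
Row echelon form:
[ -5  -4   2  -3  |   5 ]
[  0   3  -3  -3  |  15 ]
[  0   0   3  -1  |   4 ]
[  0   0   0  -1  |   1 ]
Back-substitution:
v = (1) / -1 = -1
u = (4 - (-1)*(-1)) / 3 = 1
t = (15 - (-3)*(1) - (-3)*(-1)) / 3 = 5
s = (5 - (-4)*(5) - (2)*(1) - (-3)*(-1)) / -5 = -4

(-4, 5, 1, -1)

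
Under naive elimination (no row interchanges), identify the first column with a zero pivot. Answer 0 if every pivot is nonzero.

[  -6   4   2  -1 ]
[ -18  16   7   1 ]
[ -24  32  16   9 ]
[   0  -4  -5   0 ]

Naive forward elimination:
R2 <- R2 - (3)*R1:  [ 0  4  1  4 ]
R3 <- R3 - (4)*R1:  [  0  16   8  13 ]
R3 <- R3 - (4)*R2:  [  0   0   4  -3 ]
R4 <- R4 - (-1)*R2:  [  0   0  -4   4 ]
R4 <- R4 - (-1)*R3:  [ 0  0  0  1 ]
All pivots nonzero; naive elimination completes without hitting a zero pivot.

first zero-pivot column = 0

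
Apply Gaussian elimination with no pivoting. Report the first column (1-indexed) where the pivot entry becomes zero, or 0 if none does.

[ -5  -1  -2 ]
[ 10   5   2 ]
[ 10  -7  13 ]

Naive forward elimination:
R2 <- R2 - (-2)*R1:  [  0   3  -2 ]
R3 <- R3 - (-2)*R1:  [  0  -9   9 ]
R3 <- R3 - (-3)*R2:  [ 0  0  3 ]
All pivots nonzero; naive elimination completes without hitting a zero pivot.

first zero-pivot column = 0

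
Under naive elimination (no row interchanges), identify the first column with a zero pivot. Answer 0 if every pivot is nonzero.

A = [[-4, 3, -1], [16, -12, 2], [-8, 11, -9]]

first zero-pivot column = 2

Naive forward elimination:
R2 <- R2 - (-4)*R1:  [  0   0  -2 ]
R3 <- R3 - (2)*R1:  [  0   5  -7 ]
Matrix at this point:
[ -4  3  -1 ]
[  0  0  -2 ]
[  0  5  -7 ]
Pivot entry (2,2) is zero but row 3 has 5 in column 2 -> naive elimination stops; a row interchange (e.g. R2 <-> R3) would be required here.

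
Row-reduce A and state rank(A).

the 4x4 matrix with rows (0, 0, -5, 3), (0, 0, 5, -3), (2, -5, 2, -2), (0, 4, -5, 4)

rank(A) = 3

Row reduction:
R1 <-> R3   (pivot in column 1 was zero)
[ 2  -5   2  -2 ]
[ 0   0   5  -3 ]
[ 0   0  -5   3 ]
[ 0   4  -5   4 ]
R2 <-> R4   (pivot in column 2 was zero)
[ 2  -5   2  -2 ]
[ 0   4  -5   4 ]
[ 0   0  -5   3 ]
[ 0   0   5  -3 ]
R4 <- R4 - (-1)*R3:  [ 0  0  0  0 ]
Row echelon form:
[ 2  -5   2  -2 ]
[ 0   4  -5   4 ]
[ 0   0  -5   3 ]
[ 0   0   0   0 ]
Nonzero rows / pivot columns: 3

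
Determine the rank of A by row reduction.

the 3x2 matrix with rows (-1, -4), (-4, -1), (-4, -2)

rank(A) = 2

Row reduction:
R2 <- R2 - (4)*R1:  [  0  15 ]
R3 <- R3 - (4)*R1:  [  0  14 ]
R3 <- R3 - (14/15)*R2:  [ 0  0 ]
Row echelon form:
[ -1  -4 ]
[  0  15 ]
[  0   0 ]
Nonzero rows / pivot columns: 2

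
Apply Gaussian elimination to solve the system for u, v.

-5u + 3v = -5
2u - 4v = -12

(4, 5)

Forward elimination on [A|b]:
R2 <- R2 - (-2/5)*R1:  [     0  -14/5    -14 ]
Row echelon form:
[ -5      3  |   -5 ]
[  0  -14/5  |  -14 ]
Back-substitution:
v = (-14) / (-14/5) = 5
u = (-5 - (3)*(5)) / -5 = 4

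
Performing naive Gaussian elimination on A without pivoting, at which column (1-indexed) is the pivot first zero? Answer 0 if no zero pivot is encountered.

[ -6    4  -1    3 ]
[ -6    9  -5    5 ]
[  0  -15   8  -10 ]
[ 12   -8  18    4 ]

first zero-pivot column = 0

Naive forward elimination:
R2 <- R2 - (1)*R1:  [  0   5  -4   2 ]
R4 <- R4 - (-2)*R1:  [  0   0  16  10 ]
R3 <- R3 - (-3)*R2:  [  0   0  -4  -4 ]
R4 <- R4 - (-4)*R3:  [  0   0   0  -6 ]
All pivots nonzero; naive elimination completes without hitting a zero pivot.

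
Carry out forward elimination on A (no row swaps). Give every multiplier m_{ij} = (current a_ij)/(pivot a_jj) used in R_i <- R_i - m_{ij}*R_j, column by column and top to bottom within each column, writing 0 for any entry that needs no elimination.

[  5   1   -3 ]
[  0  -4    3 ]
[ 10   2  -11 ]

multipliers: 0, 2, 0

Forward elimination:
R2: entry in column 1 is already 0 -> m_{21} = 0 (no row operation needed)
R3 <- R3 - (2)*R1:  [  0   0  -5 ]
R3: entry in column 2 is already 0 -> m_{32} = 0 (no row operation needed)
Multipliers (in order of application): m_{21} = 0, m_{31} = 2, m_{32} = 0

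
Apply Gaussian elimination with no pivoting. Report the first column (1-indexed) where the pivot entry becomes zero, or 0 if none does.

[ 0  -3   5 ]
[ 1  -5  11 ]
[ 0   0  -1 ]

first zero-pivot column = 1

Naive forward elimination:
Pivot entry (1,1) is zero but row 2 has 1 in column 1 -> naive elimination stops; a row interchange (e.g. R1 <-> R2) would be required here.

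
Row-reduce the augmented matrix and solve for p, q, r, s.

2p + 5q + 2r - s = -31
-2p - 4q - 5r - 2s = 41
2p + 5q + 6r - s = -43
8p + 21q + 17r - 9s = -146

Forward elimination on [A|b]:
R2 <- R2 - (-1)*R1:  [  0   1  -3  -3  10 ]
R3 <- R3 - (1)*R1:  [   0    0    4    0  -12 ]
R4 <- R4 - (4)*R1:  [   0    1    9   -5  -22 ]
R4 <- R4 - (1)*R2:  [   0    0   12   -2  -32 ]
R4 <- R4 - (3)*R3:  [  0   0   0  -2   4 ]
Row echelon form:
[ 2  5   2  -1  |  -31 ]
[ 0  1  -3  -3  |   10 ]
[ 0  0   4   0  |  -12 ]
[ 0  0   0  -2  |    4 ]
Back-substitution:
s = (4) / -2 = -2
r = (-12) / 4 = -3
q = (10 - (-3)*(-3) - (-3)*(-2)) / 1 = -5
p = (-31 - (5)*(-5) - (2)*(-3) - (-1)*(-2)) / 2 = -1

(-1, -5, -3, -2)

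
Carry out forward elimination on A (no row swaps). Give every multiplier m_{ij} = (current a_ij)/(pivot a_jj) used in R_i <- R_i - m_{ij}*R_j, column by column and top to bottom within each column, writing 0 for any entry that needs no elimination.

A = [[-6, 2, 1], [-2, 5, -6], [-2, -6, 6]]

Forward elimination:
R2 <- R2 - (1/3)*R1:  [     0   13/3  -19/3 ]
R3 <- R3 - (1/3)*R1:  [     0  -20/3   17/3 ]
R3 <- R3 - (-20/13)*R2:  [      0       0  -53/13 ]
Multipliers (in order of application): m_{21} = 1/3, m_{31} = 1/3, m_{32} = -20/13

multipliers: 1/3, 1/3, -20/13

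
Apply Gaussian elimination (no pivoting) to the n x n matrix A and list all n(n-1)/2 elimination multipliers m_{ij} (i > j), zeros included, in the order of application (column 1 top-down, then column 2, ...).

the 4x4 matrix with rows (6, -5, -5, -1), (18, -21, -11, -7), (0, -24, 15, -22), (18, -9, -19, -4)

Forward elimination:
R2 <- R2 - (3)*R1:  [  0  -6   4  -4 ]
R3: entry in column 1 is already 0 -> m_{31} = 0 (no row operation needed)
R4 <- R4 - (3)*R1:  [  0   6  -4  -1 ]
R3 <- R3 - (4)*R2:  [  0   0  -1  -6 ]
R4 <- R4 - (-1)*R2:  [  0   0   0  -5 ]
R4: entry in column 3 is already 0 -> m_{43} = 0 (no row operation needed)
Multipliers (in order of application): m_{21} = 3, m_{31} = 0, m_{41} = 3, m_{32} = 4, m_{42} = -1, m_{43} = 0

multipliers: 3, 0, 3, 4, -1, 0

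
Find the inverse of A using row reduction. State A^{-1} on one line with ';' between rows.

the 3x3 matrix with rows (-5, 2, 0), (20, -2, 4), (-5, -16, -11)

inverse = [-43/15 -11/15 -4/15; -20/3 -11/6 -2/3; 11 3 1]

Gauss-Jordan on [A | I]:
R1 <- (1/-5)*R1:  [    1  -2/5     0  |  -1/5     0     0 ]
R2 <- R2 - (20)*R1:  [ 0  6  4  |  4  1  0 ]
R3 <- R3 - (-5)*R1:  [   0  -18  -11  |   -1    0    1 ]
R2 <- (1/6)*R2:  [   0    1  2/3  |  2/3  1/6    0 ]
R1 <- R1 - (-2/5)*R2:  [    1     0  4/15  |  1/15  1/15     0 ]
R3 <- R3 - (-18)*R2:  [  0   0   1  |  11   3   1 ]
R1 <- R1 - (4/15)*R3:  [      1       0       0  |  -43/15  -11/15   -4/15 ]
R2 <- R2 - (2/3)*R3:  [     0      1      0  |  -20/3  -11/6   -2/3 ]
Right block of [I | A^{-1}] is the inverse:
[ -43/15  -11/15  -4/15 ]
[  -20/3   -11/6   -2/3 ]
[     11       3      1 ]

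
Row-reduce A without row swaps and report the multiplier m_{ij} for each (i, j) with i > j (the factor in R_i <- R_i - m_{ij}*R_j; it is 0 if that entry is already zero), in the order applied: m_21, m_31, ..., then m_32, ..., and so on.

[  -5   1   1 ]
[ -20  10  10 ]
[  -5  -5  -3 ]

multipliers: 4, 1, -1

Forward elimination:
R2 <- R2 - (4)*R1:  [ 0  6  6 ]
R3 <- R3 - (1)*R1:  [  0  -6  -4 ]
R3 <- R3 - (-1)*R2:  [ 0  0  2 ]
Multipliers (in order of application): m_{21} = 4, m_{31} = 1, m_{32} = -1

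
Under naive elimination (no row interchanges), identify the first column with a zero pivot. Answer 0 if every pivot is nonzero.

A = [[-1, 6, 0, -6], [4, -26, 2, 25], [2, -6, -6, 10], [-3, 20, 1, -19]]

Naive forward elimination:
R2 <- R2 - (-4)*R1:  [  0  -2   2   1 ]
R3 <- R3 - (-2)*R1:  [  0   6  -6  -2 ]
R4 <- R4 - (3)*R1:  [  0   2   1  -1 ]
R3 <- R3 - (-3)*R2:  [ 0  0  0  1 ]
R4 <- R4 - (-1)*R2:  [ 0  0  3  0 ]
Matrix at this point:
[ -1   6  0  -6 ]
[  0  -2  2   1 ]
[  0   0  0   1 ]
[  0   0  3   0 ]
Pivot entry (3,3) is zero but row 4 has 3 in column 3 -> naive elimination stops; a row interchange (e.g. R3 <-> R4) would be required here.

first zero-pivot column = 3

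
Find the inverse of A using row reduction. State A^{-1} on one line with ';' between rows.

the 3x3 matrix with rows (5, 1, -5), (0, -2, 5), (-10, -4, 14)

Gauss-Jordan on [A | I]:
R1 <- (1/5)*R1:  [   1  1/5   -1  |  1/5    0    0 ]
R3 <- R3 - (-10)*R1:  [  0  -2   4  |   2   0   1 ]
R2 <- (1/-2)*R2:  [    0     1  -5/2  |     0  -1/2     0 ]
R1 <- R1 - (1/5)*R2:  [    1     0  -1/2  |   1/5  1/10     0 ]
R3 <- R3 - (-2)*R2:  [  0   0  -1  |   2  -1   1 ]
R3 <- (1/-1)*R3:  [  0   0   1  |  -2   1  -1 ]
R1 <- R1 - (-1/2)*R3:  [    1     0     0  |  -4/5   3/5  -1/2 ]
R2 <- R2 - (-5/2)*R3:  [    0     1     0  |    -5     2  -5/2 ]
Right block of [I | A^{-1}] is the inverse:
[ -4/5  3/5  -1/2 ]
[   -5    2  -5/2 ]
[   -2    1    -1 ]

inverse = [-4/5 3/5 -1/2; -5 2 -5/2; -2 1 -1]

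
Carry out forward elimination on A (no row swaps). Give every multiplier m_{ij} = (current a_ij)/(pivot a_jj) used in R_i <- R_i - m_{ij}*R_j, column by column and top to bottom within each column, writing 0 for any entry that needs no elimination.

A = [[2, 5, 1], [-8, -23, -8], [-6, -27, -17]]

multipliers: -4, -3, 4

Forward elimination:
R2 <- R2 - (-4)*R1:  [  0  -3  -4 ]
R3 <- R3 - (-3)*R1:  [   0  -12  -14 ]
R3 <- R3 - (4)*R2:  [ 0  0  2 ]
Multipliers (in order of application): m_{21} = -4, m_{31} = -3, m_{32} = 4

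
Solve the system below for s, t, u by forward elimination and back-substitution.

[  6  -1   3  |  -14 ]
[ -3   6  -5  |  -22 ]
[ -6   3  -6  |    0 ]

(-4, -4, 2)

Forward elimination on [A|b]:
R2 <- R2 - (-1/2)*R1:  [    0  11/2  -7/2   -29 ]
R3 <- R3 - (-1)*R1:  [   0    2   -3  -14 ]
R3 <- R3 - (4/11)*R2:  [      0       0  -19/11  -38/11 ]
Row echelon form:
[ 6    -1       3  |     -14 ]
[ 0  11/2    -7/2  |     -29 ]
[ 0     0  -19/11  |  -38/11 ]
Back-substitution:
u = (-38/11) / (-19/11) = 2
t = (-29 - (-7/2)*(2)) / (11/2) = -4
s = (-14 - (-1)*(-4) - (3)*(2)) / 6 = -4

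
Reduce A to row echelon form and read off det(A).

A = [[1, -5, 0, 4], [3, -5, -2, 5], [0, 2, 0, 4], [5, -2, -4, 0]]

det(A) = -48

Forward elimination:
R2 <- R2 - (3)*R1:  [  0  10  -2  -7 ]
R4 <- R4 - (5)*R1:  [   0   23   -4  -20 ]
R3 <- R3 - (1/5)*R2:  [    0     0   2/5  27/5 ]
R4 <- R4 - (23/10)*R2:  [      0       0     3/5  -39/10 ]
R4 <- R4 - (3/2)*R3:  [   0    0    0  -12 ]
Upper-triangular form:
[ 1  -5    0     4 ]
[ 0  10   -2    -7 ]
[ 0   0  2/5  27/5 ]
[ 0   0    0   -12 ]
det(A) = (-1)^0 * (1) * (10) * (2/5) * (-12) = -48  (0 row swaps -> sign +1)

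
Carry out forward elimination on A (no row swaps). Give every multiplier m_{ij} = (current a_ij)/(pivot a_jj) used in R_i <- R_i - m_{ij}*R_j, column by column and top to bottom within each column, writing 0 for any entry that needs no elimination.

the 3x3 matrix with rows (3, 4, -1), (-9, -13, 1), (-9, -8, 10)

Forward elimination:
R2 <- R2 - (-3)*R1:  [  0  -1  -2 ]
R3 <- R3 - (-3)*R1:  [ 0  4  7 ]
R3 <- R3 - (-4)*R2:  [  0   0  -1 ]
Multipliers (in order of application): m_{21} = -3, m_{31} = -3, m_{32} = -4

multipliers: -3, -3, -4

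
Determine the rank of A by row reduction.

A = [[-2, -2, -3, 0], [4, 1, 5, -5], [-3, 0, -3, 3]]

rank(A) = 3

Row reduction:
R2 <- R2 - (-2)*R1:  [  0  -3  -1  -5 ]
R3 <- R3 - (3/2)*R1:  [   0    3  3/2    3 ]
R3 <- R3 - (-1)*R2:  [   0    0  1/2   -2 ]
Row echelon form:
[ -2  -2   -3   0 ]
[  0  -3   -1  -5 ]
[  0   0  1/2  -2 ]
Nonzero rows / pivot columns: 3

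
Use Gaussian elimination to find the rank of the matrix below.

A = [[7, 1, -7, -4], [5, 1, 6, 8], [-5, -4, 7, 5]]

rank(A) = 3

Row reduction:
R2 <- R2 - (5/7)*R1:  [    0   2/7    11  76/7 ]
R3 <- R3 - (-5/7)*R1:  [     0  -23/7      2   15/7 ]
R3 <- R3 - (-23/2)*R2:  [     0      0  257/2    127 ]
Row echelon form:
[ 7    1     -7    -4 ]
[ 0  2/7     11  76/7 ]
[ 0    0  257/2   127 ]
Nonzero rows / pivot columns: 3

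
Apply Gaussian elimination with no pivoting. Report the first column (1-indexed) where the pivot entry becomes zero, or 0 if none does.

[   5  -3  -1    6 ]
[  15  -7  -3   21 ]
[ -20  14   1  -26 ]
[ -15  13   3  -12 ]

first zero-pivot column = 4

Naive forward elimination:
R2 <- R2 - (3)*R1:  [ 0  2  0  3 ]
R3 <- R3 - (-4)*R1:  [  0   2  -3  -2 ]
R4 <- R4 - (-3)*R1:  [ 0  4  0  6 ]
R3 <- R3 - (1)*R2:  [  0   0  -3  -5 ]
R4 <- R4 - (2)*R2:  [ 0  0  0  0 ]
Matrix at this point:
[ 5  -3  -1   6 ]
[ 0   2   0   3 ]
[ 0   0  -3  -5 ]
[ 0   0   0   0 ]
Pivot entry (4,4) in the last row is zero and there are no rows below to swap with -> zero pivot in column 4 (A is singular).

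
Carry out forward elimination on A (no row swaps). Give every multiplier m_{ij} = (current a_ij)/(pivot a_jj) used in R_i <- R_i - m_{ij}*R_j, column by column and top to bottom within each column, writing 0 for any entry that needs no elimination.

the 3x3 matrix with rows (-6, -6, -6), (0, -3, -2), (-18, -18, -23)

Forward elimination:
R2: entry in column 1 is already 0 -> m_{21} = 0 (no row operation needed)
R3 <- R3 - (3)*R1:  [  0   0  -5 ]
R3: entry in column 2 is already 0 -> m_{32} = 0 (no row operation needed)
Multipliers (in order of application): m_{21} = 0, m_{31} = 3, m_{32} = 0

multipliers: 0, 3, 0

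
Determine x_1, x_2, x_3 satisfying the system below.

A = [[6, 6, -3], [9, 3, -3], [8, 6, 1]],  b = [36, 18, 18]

(-1, 5, -4)

Forward elimination on [A|b]:
R2 <- R2 - (3/2)*R1:  [   0   -6  3/2  -36 ]
R3 <- R3 - (4/3)*R1:  [   0   -2    5  -30 ]
R3 <- R3 - (1/3)*R2:  [   0    0  9/2  -18 ]
Row echelon form:
[ 6   6   -3  |   36 ]
[ 0  -6  3/2  |  -36 ]
[ 0   0  9/2  |  -18 ]
Back-substitution:
x_3 = (-18) / (9/2) = -4
x_2 = (-36 - (3/2)*(-4)) / -6 = 5
x_1 = (36 - (6)*(5) - (-3)*(-4)) / 6 = -1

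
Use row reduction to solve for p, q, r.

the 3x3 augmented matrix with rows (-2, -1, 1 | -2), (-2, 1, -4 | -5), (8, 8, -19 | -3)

Forward elimination on [A|b]:
R2 <- R2 - (1)*R1:  [  0   2  -5  -3 ]
R3 <- R3 - (-4)*R1:  [   0    4  -15  -11 ]
R3 <- R3 - (2)*R2:  [  0   0  -5  -5 ]
Row echelon form:
[ -2  -1   1  |  -2 ]
[  0   2  -5  |  -3 ]
[  0   0  -5  |  -5 ]
Back-substitution:
r = (-5) / -5 = 1
q = (-3 - (-5)*(1)) / 2 = 1
p = (-2 - (-1)*(1) - (1)*(1)) / -2 = 1

(1, 1, 1)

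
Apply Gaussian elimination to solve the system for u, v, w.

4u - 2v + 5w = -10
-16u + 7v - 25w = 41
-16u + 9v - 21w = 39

(-3, -1, 0)

Forward elimination on [A|b]:
R2 <- R2 - (-4)*R1:  [  0  -1  -5   1 ]
R3 <- R3 - (-4)*R1:  [  0   1  -1  -1 ]
R3 <- R3 - (-1)*R2:  [  0   0  -6   0 ]
Row echelon form:
[ 4  -2   5  |  -10 ]
[ 0  -1  -5  |    1 ]
[ 0   0  -6  |    0 ]
Back-substitution:
w = (0) / -6 = 0
v = (1 - (-5)*(0)) / -1 = -1
u = (-10 - (-2)*(-1) - (5)*(0)) / 4 = -3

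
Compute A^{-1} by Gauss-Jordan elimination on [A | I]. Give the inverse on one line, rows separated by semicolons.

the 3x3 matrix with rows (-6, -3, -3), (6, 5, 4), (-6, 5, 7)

inverse = [-5/24 -1/12 -1/24; 11/12 5/6 -1/12; -5/6 -2/3 1/6]

Gauss-Jordan on [A | I]:
R1 <- (1/-6)*R1:  [    1   1/2   1/2  |  -1/6     0     0 ]
R2 <- R2 - (6)*R1:  [ 0  2  1  |  1  1  0 ]
R3 <- R3 - (-6)*R1:  [  0   8  10  |  -1   0   1 ]
R2 <- (1/2)*R2:  [   0    1  1/2  |  1/2  1/2    0 ]
R1 <- R1 - (1/2)*R2:  [     1      0    1/4  |  -5/12   -1/4      0 ]
R3 <- R3 - (8)*R2:  [  0   0   6  |  -5  -4   1 ]
R3 <- (1/6)*R3:  [    0     0     1  |  -5/6  -2/3   1/6 ]
R1 <- R1 - (1/4)*R3:  [     1      0      0  |  -5/24  -1/12  -1/24 ]
R2 <- R2 - (1/2)*R3:  [     0      1      0  |  11/12    5/6  -1/12 ]
Right block of [I | A^{-1}] is the inverse:
[ -5/24  -1/12  -1/24 ]
[ 11/12    5/6  -1/12 ]
[  -5/6   -2/3    1/6 ]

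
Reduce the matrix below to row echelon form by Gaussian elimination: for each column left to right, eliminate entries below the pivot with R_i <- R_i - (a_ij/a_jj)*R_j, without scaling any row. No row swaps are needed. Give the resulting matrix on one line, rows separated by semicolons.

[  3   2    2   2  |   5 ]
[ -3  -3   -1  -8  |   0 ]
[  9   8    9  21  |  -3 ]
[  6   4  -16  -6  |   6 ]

REF = [3 2 2 2 5; 0 -1 1 -6 5; 0 0 5 3 -8; 0 0 0 2 -36]

Forward elimination:
R2 <- R2 - (-1)*R1:  [  0  -1   1  -6   5 ]
R3 <- R3 - (3)*R1:  [   0    2    3   15  -18 ]
R4 <- R4 - (2)*R1:  [   0    0  -20  -10   -4 ]
R3 <- R3 - (-2)*R2:  [  0   0   5   3  -8 ]
R4 <- R4 - (-4)*R3:  [   0    0    0    2  -36 ]
Row echelon form:
[ 3   2  2   2  |    5 ]
[ 0  -1  1  -6  |    5 ]
[ 0   0  5   3  |   -8 ]
[ 0   0  0   2  |  -36 ]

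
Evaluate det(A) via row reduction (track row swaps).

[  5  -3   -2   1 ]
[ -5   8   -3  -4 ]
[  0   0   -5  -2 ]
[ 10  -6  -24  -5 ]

det(A) = -125

Forward elimination:
R2 <- R2 - (-1)*R1:  [  0   5  -5  -3 ]
R4 <- R4 - (2)*R1:  [   0    0  -20   -7 ]
R4 <- R4 - (4)*R3:  [ 0  0  0  1 ]
Upper-triangular form:
[ 5  -3  -2   1 ]
[ 0   5  -5  -3 ]
[ 0   0  -5  -2 ]
[ 0   0   0   1 ]
det(A) = (-1)^0 * (5) * (5) * (-5) * (1) = -125  (0 row swaps -> sign +1)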